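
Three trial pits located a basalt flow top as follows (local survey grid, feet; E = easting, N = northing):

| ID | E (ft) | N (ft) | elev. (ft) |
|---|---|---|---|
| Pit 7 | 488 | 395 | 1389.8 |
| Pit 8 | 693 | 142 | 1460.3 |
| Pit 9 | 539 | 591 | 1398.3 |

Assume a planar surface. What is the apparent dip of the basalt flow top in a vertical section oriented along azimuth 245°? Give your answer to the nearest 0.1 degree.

14.5°

Let the plane be z = a·E + b·N + c.
Pit 8−Pit 7: 205a − 253b = 70.5;  Pit 9−Pit 7: 51a + 196b = 8.5.
Solving gives a = 0.30082, b = −0.03491.
Unit vector along 245° is (sin 245°, cos 245°) = (-0.9063, -0.4226).
Slope in that direction = a·(-0.9063) + b·(-0.4226) = −0.25788.
Apparent dip = arctan|0.25788| = 14.5° (true dip is 16.8°, so apparent ≤ true as expected).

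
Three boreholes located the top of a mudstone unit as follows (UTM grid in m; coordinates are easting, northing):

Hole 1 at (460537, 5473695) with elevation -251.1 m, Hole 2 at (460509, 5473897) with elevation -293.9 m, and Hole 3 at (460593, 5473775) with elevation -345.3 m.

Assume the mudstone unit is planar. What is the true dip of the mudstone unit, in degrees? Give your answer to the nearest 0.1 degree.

Two edge vectors: Hole 1→Hole 2 = (-28, 202, -42.8), Hole 1→Hole 3 = (56, 80, -94.2).
Normal n = (Hole 1→Hole 2) × (Hole 1→Hole 3) = (-15604.4, -5034.4, -13552).
So ∂z/∂easting = −n_x/n_z = −1.15145 and ∂z/∂northing = −n_y/n_z = −0.37149.
Gradient magnitude |∇z| = √(a² + b²) = √(1.32583 + 0.13800) = 1.20989.
True dip = arctan(1.20989) = 50.4°, dipping toward ENE (azimuth ≈ 072°).

50.4°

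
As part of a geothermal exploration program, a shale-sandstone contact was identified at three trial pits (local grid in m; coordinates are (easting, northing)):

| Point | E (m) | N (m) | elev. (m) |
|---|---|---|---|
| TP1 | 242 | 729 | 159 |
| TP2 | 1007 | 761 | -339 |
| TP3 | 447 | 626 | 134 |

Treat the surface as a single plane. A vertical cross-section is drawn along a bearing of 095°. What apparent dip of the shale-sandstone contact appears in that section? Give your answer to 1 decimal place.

27.6°

Let the plane be z = a·E + b·N + c.
TP2−TP1: 765a + 32b = −498;  TP3−TP1: 205a − 103b = −25.
Solving gives a = −0.61032, b = −0.97200.
Unit vector along 095° is (sin 95°, cos 95°) = (0.9962, -0.0872).
Slope in that direction = a·(0.9962) + b·(-0.0872) = −0.52328.
Apparent dip = arctan|0.52328| = 27.6° (true dip is 48.9°, so apparent ≤ true as expected).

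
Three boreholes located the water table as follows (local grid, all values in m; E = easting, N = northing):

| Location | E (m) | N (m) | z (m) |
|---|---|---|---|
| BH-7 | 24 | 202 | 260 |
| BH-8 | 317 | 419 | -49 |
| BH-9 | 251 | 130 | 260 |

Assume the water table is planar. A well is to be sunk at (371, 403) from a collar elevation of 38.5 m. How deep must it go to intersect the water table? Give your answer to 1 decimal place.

88.6 m

Two edge vectors: BH-7→BH-8 = (293, 217, -309), BH-7→BH-9 = (227, -72, 0).
Normal n = (BH-7→BH-8) × (BH-7→BH-9) = (-22248, -70143, -70355).
So ∂z/∂E = −n_x/n_z = −0.31622 and ∂z/∂N = −n_y/n_z = −0.99699.
Intercept c from BH-7: 260 + 7.59 + 201.39 = 468.98.
At (371, 403): z_contact = −117.32 − 401.79 + 468.98 = -50.12 m.
Depth below ground = 38.5 − (-50.12) = 88.6 m.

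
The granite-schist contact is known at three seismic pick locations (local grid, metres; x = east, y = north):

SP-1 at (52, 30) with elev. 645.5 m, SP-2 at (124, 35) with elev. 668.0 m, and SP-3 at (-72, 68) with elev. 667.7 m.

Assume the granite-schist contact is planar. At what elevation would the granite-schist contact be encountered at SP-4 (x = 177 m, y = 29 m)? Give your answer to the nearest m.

Let the plane be z = a·x + b·y + c.
SP-2−SP-1: 72a + 5b = 22.5;  SP-3−SP-1: −124a + 38b = 22.2.
Solving gives a = 0.22169, b = 1.30763.
Then c = 645.5 − a·52 − b·30 = 594.74.
At (177, 29): z = 39.2 + 37.9 + 594.74 = 671.9 m.

672 m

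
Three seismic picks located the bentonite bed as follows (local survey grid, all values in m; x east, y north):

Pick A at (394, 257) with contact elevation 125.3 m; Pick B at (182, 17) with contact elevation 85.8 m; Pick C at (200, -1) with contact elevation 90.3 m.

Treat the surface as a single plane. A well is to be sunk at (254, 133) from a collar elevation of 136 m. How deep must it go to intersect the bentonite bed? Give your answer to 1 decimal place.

Let the plane be z = a·x + b·y + c.
Pick B−Pick A: −212a − 240b = −39.5;  Pick C−Pick A: −194a − 258b = −35.
Solving gives a = 0.22013, b = −0.02987.
Then c = 125.3 − a·394 − b·257 = 46.24.
At (254, 133): z_contact = 55.91 − 3.97 + 46.24 = 98.18 m.
Depth below ground = 136 − 98.18 = 37.8 m.

37.8 m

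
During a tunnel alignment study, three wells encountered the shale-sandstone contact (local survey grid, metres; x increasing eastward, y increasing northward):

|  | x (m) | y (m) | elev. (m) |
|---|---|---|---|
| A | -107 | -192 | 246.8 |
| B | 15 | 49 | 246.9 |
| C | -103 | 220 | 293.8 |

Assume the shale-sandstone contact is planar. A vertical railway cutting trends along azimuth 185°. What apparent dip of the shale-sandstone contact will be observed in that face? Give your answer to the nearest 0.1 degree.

Two edge vectors: A→B = (122, 241, 0.1), A→C = (4, 412, 47).
Normal n = (A→B) × (A→C) = (11285.8, -5733.6, 49300).
So ∂z/∂x = −n_x/n_z = −0.22892 and ∂z/∂y = −n_y/n_z = 0.11630.
Unit vector along 185° is (sin 185°, cos 185°) = (-0.0872, -0.9962).
Slope in that direction = a·(-0.0872) + b·(-0.9962) = −0.09591.
Apparent dip = arctan|0.09591| = 5.5° (true dip is 14.4°, so apparent ≤ true as expected).

5.5°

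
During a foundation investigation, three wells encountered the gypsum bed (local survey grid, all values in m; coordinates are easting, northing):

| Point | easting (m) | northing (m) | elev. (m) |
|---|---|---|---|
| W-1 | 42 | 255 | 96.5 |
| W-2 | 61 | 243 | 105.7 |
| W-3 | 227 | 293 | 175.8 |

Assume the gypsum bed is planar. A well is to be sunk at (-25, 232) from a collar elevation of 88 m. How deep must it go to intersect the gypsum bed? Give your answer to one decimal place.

Let the plane be z = a·easting + b·northing + c.
W-2−W-1: 19a − 12b = 9.2;  W-3−W-1: 185a + 38b = 79.3.
Solving gives a = 0.44228, b = −0.06638.
Then c = 96.5 − a·42 − b·255 = 94.85.
At (-25, 232): z_contact = −11.06 − 15.40 + 94.85 = 68.39 m.
Depth below ground = 88 − 68.39 = 19.6 m.

19.6 m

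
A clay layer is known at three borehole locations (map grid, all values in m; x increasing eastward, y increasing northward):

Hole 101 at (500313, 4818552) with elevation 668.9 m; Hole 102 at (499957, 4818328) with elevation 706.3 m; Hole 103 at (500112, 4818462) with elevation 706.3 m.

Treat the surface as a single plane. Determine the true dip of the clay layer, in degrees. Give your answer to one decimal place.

Let the plane be z = a·x + b·y + c.
Hole 102−Hole 101: −356a − 224b = 37.4;  Hole 103−Hole 101: −201a − 90b = 37.4.
Solving gives a = −0.38598, b = 0.44647.
Gradient magnitude |∇z| = √(a² + b²) = √(0.14898 + 0.19934) = 0.59019.
True dip = arctan(0.59019) = 30.5°, dipping toward SE (azimuth ≈ 139°).

30.5°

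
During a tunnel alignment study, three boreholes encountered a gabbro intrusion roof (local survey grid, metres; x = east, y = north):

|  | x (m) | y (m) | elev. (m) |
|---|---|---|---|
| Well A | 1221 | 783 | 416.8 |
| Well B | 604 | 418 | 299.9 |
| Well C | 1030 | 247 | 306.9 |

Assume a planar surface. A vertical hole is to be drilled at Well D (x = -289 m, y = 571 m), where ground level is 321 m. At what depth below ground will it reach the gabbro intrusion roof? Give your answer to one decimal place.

Two edge vectors: Well A→Well B = (-617, -365, -116.9), Well A→Well C = (-191, -536, -109.9).
Normal n = (Well A→Well B) × (Well A→Well C) = (-22544.9, -45480.4, 260997).
So ∂z/∂x = −n_x/n_z = 0.086380 and ∂z/∂y = −n_y/n_z = 0.174256.
Intercept c from Well A: 416.8 − 105.47 − 136.44 = 174.89.
At (-289, 571): z_contact = −24.96 + 99.50 + 174.89 = 249.42 m.
Depth below ground = 321 − 249.42 = 71.6 m.

71.6 m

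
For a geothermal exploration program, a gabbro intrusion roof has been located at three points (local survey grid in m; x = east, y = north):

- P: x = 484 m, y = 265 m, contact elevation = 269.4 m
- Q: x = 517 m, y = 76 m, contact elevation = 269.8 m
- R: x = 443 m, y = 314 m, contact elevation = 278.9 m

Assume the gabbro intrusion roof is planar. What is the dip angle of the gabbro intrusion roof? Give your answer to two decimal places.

16.74°

Let the plane be z = a·x + b·y + c.
Q−P: 33a − 189b = 0.4;  R−P: −41a + 49b = 9.5.
Solving gives a = −0.29600, b = −0.05380.
Gradient magnitude |∇z| = √(a² + b²) = √(0.08762 + 0.00289) = 0.30085.
True dip = arctan(0.30085) = 16.74°, dipping toward E (azimuth ≈ 080°).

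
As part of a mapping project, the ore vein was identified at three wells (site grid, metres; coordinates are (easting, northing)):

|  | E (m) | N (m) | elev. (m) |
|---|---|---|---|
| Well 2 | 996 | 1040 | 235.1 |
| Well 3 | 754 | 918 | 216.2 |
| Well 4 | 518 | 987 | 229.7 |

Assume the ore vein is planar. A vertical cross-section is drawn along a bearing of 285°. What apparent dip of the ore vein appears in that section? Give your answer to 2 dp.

Let the plane be z = a·E + b·N + c.
Well 3−Well 2: −242a − 122b = −18.9;  Well 4−Well 2: −478a − 53b = −5.4.
Solving gives a = −0.00754, b = 0.16987.
Unit vector along 285° is (sin 285°, cos 285°) = (-0.9659, 0.2588).
Slope in that direction = a·(-0.9659) + b·(0.2588) = 0.05125.
Apparent dip = arctan|0.05125| = 2.93° (true dip is 9.7°, so apparent ≤ true as expected).

2.93°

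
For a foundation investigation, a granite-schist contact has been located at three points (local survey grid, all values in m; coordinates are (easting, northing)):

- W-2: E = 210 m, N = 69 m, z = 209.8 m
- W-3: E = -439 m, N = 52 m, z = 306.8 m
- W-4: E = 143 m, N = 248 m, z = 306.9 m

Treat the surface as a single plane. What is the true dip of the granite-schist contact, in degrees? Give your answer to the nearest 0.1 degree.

Two edge vectors: W-2→W-3 = (-649, -17, 97), W-2→W-4 = (-67, 179, 97.1).
Normal n = (W-2→W-3) × (W-2→W-4) = (-19013.7, 56518.9, -117310).
So ∂z/∂E = −n_x/n_z = −0.16208 and ∂z/∂N = −n_y/n_z = 0.48179.
Gradient magnitude |∇z| = √(a² + b²) = √(0.02627 + 0.23212) = 0.50832.
True dip = arctan(0.50832) = 26.9°, dipping toward SSE (azimuth ≈ 161°).

26.9°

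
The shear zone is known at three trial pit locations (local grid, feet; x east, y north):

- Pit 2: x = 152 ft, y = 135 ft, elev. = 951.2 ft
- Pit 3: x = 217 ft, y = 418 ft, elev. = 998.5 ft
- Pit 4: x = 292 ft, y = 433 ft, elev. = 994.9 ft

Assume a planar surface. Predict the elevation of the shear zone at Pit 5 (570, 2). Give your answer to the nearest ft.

Let the plane be z = a·x + b·y + c.
Pit 3−Pit 2: 65a + 283b = 47.3;  Pit 4−Pit 2: 140a + 298b = 43.7.
Solving gives a = −0.08535, b = 0.18674.
Then c = 951.2 − a·152 − b·135 = 938.96.
At (570, 2): z = −48.6 + 0.4 + 938.96 = 890.7 ft.

891 ft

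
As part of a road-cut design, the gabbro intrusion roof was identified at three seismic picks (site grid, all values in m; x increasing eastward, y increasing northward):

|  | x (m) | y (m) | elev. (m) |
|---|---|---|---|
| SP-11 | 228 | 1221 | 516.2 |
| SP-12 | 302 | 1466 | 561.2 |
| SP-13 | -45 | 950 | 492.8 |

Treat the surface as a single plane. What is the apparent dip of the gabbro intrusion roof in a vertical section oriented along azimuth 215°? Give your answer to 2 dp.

Two edge vectors: SP-11→SP-12 = (74, 245, 45), SP-11→SP-13 = (-273, -271, -23.4).
Normal n = (SP-11→SP-12) × (SP-11→SP-13) = (6462, -10553.4, 46831).
So ∂z/∂x = −n_x/n_z = −0.13799 and ∂z/∂y = −n_y/n_z = 0.22535.
Unit vector along 215° is (sin 215°, cos 215°) = (-0.5736, -0.8192).
Slope in that direction = a·(-0.5736) + b·(-0.8192) = −0.10545.
Apparent dip = arctan|0.10545| = 6.02° (true dip is 14.8°, so apparent ≤ true as expected).

6.02°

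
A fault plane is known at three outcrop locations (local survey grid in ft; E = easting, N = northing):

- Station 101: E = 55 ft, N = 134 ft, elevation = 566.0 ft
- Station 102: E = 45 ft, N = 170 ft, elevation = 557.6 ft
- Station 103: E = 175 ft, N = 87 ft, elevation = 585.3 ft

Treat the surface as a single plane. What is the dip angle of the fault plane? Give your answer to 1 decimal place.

12.7°

Let the plane be z = a·E + b·N + c.
Station 102−Station 101: −10a + 36b = −8.4;  Station 103−Station 101: 120a − 47b = 19.3.
Solving gives a = 0.07792, b = −0.21169.
Gradient magnitude |∇z| = √(a² + b²) = √(0.00607 + 0.04481) = 0.22557.
True dip = arctan(0.22557) = 12.7°, dipping toward NNW (azimuth ≈ 340°).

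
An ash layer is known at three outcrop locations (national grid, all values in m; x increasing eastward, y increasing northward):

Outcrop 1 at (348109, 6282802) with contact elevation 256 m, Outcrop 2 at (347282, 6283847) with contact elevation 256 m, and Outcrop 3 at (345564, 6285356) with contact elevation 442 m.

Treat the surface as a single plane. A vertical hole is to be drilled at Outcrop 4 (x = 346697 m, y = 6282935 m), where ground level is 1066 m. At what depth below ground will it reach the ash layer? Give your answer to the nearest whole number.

346 m

Let the plane be z = a·x + b·y + c.
Outcrop 2−Outcrop 1: −827a + 1045b = 0;  Outcrop 3−Outcrop 1: −2545a + 2554b = 186.
Solving gives a = −0.35509996, b = −0.28102169.
Then c = 256 − a·348109 − b·6282802 = 1889473.14.
At (346697, 6282935): z_contact = −123112.1 − 1765641.0 + 1889473.14 = 720.0 m.
Depth below ground = 1066 − 720.0 = 346 m.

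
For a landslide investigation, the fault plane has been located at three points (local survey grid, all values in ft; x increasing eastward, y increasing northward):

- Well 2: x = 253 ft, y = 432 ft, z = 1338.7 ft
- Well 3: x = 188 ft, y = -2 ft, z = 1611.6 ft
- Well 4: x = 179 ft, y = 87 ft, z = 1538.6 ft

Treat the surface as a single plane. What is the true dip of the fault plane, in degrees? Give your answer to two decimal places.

46.80°

Let the plane be z = a·x + b·y + c.
Well 3−Well 2: −65a − 434b = 272.9;  Well 4−Well 2: −74a − 345b = 199.9.
Solving gives a = 0.76297, b = −0.74307.
Gradient magnitude |∇z| = √(a² + b²) = √(0.58212 + 0.55215) = 1.06502.
True dip = arctan(1.06502) = 46.80°, dipping toward NW (azimuth ≈ 314°).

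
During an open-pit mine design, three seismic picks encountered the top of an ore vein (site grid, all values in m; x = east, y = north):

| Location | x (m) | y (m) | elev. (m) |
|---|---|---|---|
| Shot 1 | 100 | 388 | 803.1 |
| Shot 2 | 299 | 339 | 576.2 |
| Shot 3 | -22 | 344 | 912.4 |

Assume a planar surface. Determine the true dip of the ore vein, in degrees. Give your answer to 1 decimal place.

Let the plane be z = a·x + b·y + c.
Shot 2−Shot 1: 199a − 49b = −226.9;  Shot 3−Shot 1: −122a − 44b = 109.3.
Solving gives a = −1.04108, b = 0.40255.
Gradient magnitude |∇z| = √(a² + b²) = √(1.08385 + 0.16204) = 1.11620.
True dip = arctan(1.11620) = 48.1°, dipping toward ESE (azimuth ≈ 111°).

48.1°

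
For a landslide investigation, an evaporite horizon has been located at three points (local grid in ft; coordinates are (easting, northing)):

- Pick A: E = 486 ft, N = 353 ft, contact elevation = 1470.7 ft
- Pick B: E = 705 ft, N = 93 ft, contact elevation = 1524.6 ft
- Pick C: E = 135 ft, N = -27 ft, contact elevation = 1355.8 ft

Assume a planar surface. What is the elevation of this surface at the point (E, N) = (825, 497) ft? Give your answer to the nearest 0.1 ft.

Let the plane be z = a·E + b·N + c.
Pick B−Pick A: 219a − 260b = 53.9;  Pick C−Pick A: −351a − 380b = −114.9.
Solving gives a = 0.28861, b = 0.03579.
Then c = 1470.7 − a·486 − b·353 = 1317.80.
At (825, 497): z = 238.1 + 17.8 + 1317.80 = 1573.7 ft.

1573.7 ft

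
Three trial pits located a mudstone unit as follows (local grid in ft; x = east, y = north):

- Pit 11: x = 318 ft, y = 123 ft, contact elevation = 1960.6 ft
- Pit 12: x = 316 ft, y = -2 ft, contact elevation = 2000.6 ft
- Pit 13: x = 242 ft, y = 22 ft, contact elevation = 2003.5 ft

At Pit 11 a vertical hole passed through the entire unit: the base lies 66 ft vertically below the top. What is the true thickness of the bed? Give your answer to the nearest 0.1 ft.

62.3 ft

Two edge vectors: Pit 11→Pit 12 = (-2, -125, 40), Pit 11→Pit 13 = (-76, -101, 42.9).
Normal n = (Pit 11→Pit 12) × (Pit 11→Pit 13) = (-1322.5, -2954.2, -9298).
So ∂z/∂x = −n_x/n_z = −0.14223 and ∂z/∂y = −n_y/n_z = −0.31772.
|∇z| = √(a²+b²) = 0.34811, so dip δ = arctan(0.34811) = 19.19°.
True thickness = vertical thickness × cos δ = 66 × cos 19.19° = 62.3 ft.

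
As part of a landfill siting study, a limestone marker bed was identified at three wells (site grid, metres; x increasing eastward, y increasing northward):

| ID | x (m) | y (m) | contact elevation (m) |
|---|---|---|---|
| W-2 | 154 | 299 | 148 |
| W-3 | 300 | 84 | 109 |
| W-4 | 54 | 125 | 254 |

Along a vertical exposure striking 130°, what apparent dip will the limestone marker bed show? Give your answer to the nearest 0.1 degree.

Let the plane be z = a·x + b·y + c.
W-3−W-2: 146a − 215b = −39;  W-4−W-2: −100a − 174b = 106.
Solving gives a = −0.63056, b = −0.24680.
Unit vector along 130° is (sin 130°, cos 130°) = (0.7660, -0.6428).
Slope in that direction = a·(0.7660) + b·(-0.6428) = −0.32440.
Apparent dip = arctan|0.32440| = 18.0° (true dip is 34.1°, so apparent ≤ true as expected).

18.0°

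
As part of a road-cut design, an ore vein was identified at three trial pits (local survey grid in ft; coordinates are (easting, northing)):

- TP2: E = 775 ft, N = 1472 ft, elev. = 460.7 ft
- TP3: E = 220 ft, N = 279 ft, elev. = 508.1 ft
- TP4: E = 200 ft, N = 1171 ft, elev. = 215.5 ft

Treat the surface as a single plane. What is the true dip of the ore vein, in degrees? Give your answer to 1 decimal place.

33.8°

Two edge vectors: TP2→TP3 = (-555, -1193, 47.4), TP2→TP4 = (-575, -301, -245.2).
Normal n = (TP2→TP3) × (TP2→TP4) = (306791, -163341, -518920).
So ∂z/∂E = −n_x/n_z = 0.59121 and ∂z/∂N = −n_y/n_z = −0.31477.
Gradient magnitude |∇z| = √(a² + b²) = √(0.34953 + 0.09908) = 0.66978.
True dip = arctan(0.66978) = 33.8°, dipping toward WNW (azimuth ≈ 298°).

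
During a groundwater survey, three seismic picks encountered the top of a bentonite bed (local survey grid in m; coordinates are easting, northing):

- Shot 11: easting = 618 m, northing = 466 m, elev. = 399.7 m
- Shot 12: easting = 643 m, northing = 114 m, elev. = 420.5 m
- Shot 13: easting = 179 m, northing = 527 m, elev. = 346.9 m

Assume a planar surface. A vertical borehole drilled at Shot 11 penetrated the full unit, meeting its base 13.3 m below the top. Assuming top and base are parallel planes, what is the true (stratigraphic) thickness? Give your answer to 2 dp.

13.20 m

Two edge vectors: Shot 11→Shot 12 = (25, -352, 20.8), Shot 11→Shot 13 = (-439, 61, -52.8).
Normal n = (Shot 11→Shot 12) × (Shot 11→Shot 13) = (17316.8, -7811.2, -153003).
So ∂z/∂easting = −n_x/n_z = 0.11318 and ∂z/∂northing = −n_y/n_z = −0.05105.
|∇z| = √(a²+b²) = 0.12416, so dip δ = arctan(0.12416) = 7.08°.
True thickness = vertical thickness × cos δ = 13.3 × cos 7.08° = 13.20 m.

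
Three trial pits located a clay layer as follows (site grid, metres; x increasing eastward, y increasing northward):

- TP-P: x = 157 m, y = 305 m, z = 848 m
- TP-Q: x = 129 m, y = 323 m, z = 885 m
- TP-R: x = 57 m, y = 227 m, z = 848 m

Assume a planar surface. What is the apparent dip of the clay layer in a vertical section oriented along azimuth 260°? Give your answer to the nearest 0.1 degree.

28.9°

Two edge vectors: TP-P→TP-Q = (-28, 18, 37), TP-P→TP-R = (-100, -78, 0).
Normal n = (TP-P→TP-Q) × (TP-P→TP-R) = (2886, -3700, 3984).
So ∂z/∂x = −n_x/n_z = −0.72440 and ∂z/∂y = −n_y/n_z = 0.92871.
Unit vector along 260° is (sin 260°, cos 260°) = (-0.9848, -0.1736).
Slope in that direction = a·(-0.9848) + b·(-0.1736) = 0.55212.
Apparent dip = arctan|0.55212| = 28.9° (true dip is 49.7°, so apparent ≤ true as expected).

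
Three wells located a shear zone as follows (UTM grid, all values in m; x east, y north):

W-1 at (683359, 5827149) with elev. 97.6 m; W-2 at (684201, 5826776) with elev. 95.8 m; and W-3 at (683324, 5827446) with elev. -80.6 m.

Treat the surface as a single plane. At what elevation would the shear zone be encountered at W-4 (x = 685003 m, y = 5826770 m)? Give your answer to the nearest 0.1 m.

-127.1 m

Two edge vectors: W-1→W-2 = (842, -373, -1.8), W-1→W-3 = (-35, 297, -178.2).
Normal n = (W-1→W-2) × (W-1→W-3) = (67003.2, 150107.4, 237019).
So ∂z/∂x = −n_x/n_z = −0.282691261 and ∂z/∂y = −n_y/n_z = −0.633313785.
Intercept c from W-1: 97.6 + 193179.62 + 3690413.79 = 3883691.01.
At (685003, 5826770): z = −193644.4 − 3690173.8 + 3883691.01 = -127.1 m.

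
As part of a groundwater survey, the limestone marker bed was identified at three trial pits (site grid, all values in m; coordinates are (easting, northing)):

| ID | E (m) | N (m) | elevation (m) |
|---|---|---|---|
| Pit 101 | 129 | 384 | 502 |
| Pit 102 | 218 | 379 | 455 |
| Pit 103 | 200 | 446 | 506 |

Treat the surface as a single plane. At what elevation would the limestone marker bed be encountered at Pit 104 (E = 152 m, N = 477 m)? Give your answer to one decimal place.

Let the plane be z = a·E + b·N + c.
Pit 102−Pit 101: 89a − 5b = −47;  Pit 103−Pit 101: 71a + 62b = 4.
Solving gives a = −0.49276, b = 0.62881.
Then c = 502 − a·129 − b·384 = 324.10.
At (152, 477): z = −74.9 + 299.9 + 324.10 = 549.1 m.

549.1 m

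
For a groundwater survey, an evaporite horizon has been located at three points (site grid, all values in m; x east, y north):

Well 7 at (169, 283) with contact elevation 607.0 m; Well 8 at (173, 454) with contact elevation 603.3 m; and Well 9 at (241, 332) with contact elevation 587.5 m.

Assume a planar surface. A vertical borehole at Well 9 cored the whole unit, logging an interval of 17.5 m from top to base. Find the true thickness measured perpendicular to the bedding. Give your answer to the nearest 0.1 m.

16.9 m

Two edge vectors: Well 7→Well 8 = (4, 171, -3.7), Well 7→Well 9 = (72, 49, -19.5).
Normal n = (Well 7→Well 8) × (Well 7→Well 9) = (-3153.2, -188.4, -12116).
So ∂z/∂x = −n_x/n_z = −0.26025 and ∂z/∂y = −n_y/n_z = −0.01555.
|∇z| = √(a²+b²) = 0.26072, so dip δ = arctan(0.26072) = 14.61°.
True thickness = vertical thickness × cos δ = 17.5 × cos 14.61° = 16.9 m.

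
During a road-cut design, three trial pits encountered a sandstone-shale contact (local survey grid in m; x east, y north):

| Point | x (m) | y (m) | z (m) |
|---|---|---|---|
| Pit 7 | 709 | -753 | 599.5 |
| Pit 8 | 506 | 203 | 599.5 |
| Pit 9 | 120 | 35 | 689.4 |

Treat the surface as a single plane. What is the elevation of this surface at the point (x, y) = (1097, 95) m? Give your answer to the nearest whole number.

478 m

Let the plane be z = a·x + b·y + c.
Pit 8−Pit 7: −203a + 956b = 0;  Pit 9−Pit 7: −589a + 788b = 89.9.
Solving gives a = −0.21320, b = −0.04527.
Then c = 599.5 − a·709 − b·-753 = 716.57.
At (1097, 95): z = −233.9 − 4.3 + 716.57 = 478.4 m.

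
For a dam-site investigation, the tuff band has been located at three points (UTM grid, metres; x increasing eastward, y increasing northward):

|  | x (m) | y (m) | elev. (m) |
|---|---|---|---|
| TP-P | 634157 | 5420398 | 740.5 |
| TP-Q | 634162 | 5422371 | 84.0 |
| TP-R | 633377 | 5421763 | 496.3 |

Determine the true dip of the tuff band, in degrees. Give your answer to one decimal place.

23.1°

Let the plane be z = a·x + b·y + c.
TP-Q−TP-P: 5a + 1973b = −656.5;  TP-R−TP-P: −780a + 1365b = −244.2.
Solving gives a = −0.26803, b = −0.33206.
Gradient magnitude |∇z| = √(a² + b²) = √(0.07184 + 0.11027) = 0.42674.
True dip = arctan(0.42674) = 23.1°, dipping toward NE (azimuth ≈ 039°).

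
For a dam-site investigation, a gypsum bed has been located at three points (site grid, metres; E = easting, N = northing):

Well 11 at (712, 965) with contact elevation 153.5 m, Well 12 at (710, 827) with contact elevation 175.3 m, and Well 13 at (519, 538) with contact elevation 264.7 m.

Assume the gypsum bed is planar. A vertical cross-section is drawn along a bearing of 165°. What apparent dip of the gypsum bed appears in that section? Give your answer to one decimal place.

Let the plane be z = a·E + b·N + c.
Well 12−Well 11: −2a − 138b = 21.8;  Well 13−Well 11: −193a − 427b = 111.2.
Solving gives a = −0.23417, b = −0.15458.
Unit vector along 165° is (sin 165°, cos 165°) = (0.2588, -0.9659).
Slope in that direction = a·(0.2588) + b·(-0.9659) = 0.08870.
Apparent dip = arctan|0.08870| = 5.1° (true dip is 15.7°, so apparent ≤ true as expected).

5.1°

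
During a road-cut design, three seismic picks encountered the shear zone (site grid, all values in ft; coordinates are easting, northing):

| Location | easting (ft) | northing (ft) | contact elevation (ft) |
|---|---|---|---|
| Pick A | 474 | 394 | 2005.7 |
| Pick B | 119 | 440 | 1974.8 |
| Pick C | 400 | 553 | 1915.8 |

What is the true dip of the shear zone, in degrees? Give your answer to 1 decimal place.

29.2°

Let the plane be z = a·easting + b·northing + c.
Pick B−Pick A: −355a + 46b = −30.9;  Pick C−Pick A: −74a + 159b = −89.9.
Solving gives a = 0.01466, b = −0.55858.
Gradient magnitude |∇z| = √(a² + b²) = √(0.00021 + 0.31202) = 0.55878.
True dip = arctan(0.55878) = 29.2°, dipping toward N (azimuth ≈ 358°).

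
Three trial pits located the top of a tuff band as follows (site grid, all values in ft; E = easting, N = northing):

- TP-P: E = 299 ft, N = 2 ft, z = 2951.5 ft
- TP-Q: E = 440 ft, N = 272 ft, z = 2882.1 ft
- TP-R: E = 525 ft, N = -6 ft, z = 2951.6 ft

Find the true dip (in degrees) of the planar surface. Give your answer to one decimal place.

14.2°

Two edge vectors: TP-P→TP-Q = (141, 270, -69.4), TP-P→TP-R = (226, -8, 0.1).
Normal n = (TP-P→TP-Q) × (TP-P→TP-R) = (-528.2, -15698.5, -62148).
So ∂z/∂E = −n_x/n_z = −0.00850 and ∂z/∂N = −n_y/n_z = −0.25260.
Gradient magnitude |∇z| = √(a² + b²) = √(0.00007 + 0.06381) = 0.25274.
True dip = arctan(0.25274) = 14.2°, dipping toward N (azimuth ≈ 002°).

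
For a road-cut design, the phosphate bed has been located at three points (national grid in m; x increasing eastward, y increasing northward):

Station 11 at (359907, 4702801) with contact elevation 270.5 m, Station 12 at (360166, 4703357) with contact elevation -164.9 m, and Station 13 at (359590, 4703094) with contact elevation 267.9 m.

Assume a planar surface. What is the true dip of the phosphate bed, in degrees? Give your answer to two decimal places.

Two edge vectors: Station 11→Station 12 = (259, 556, -435.4), Station 11→Station 13 = (-317, 293, -2.6).
Normal n = (Station 11→Station 12) × (Station 11→Station 13) = (126126.6, 138695.2, 252139).
So ∂z/∂x = −n_x/n_z = −0.50023 and ∂z/∂y = −n_y/n_z = −0.55007.
Gradient magnitude |∇z| = √(a² + b²) = √(0.25023 + 0.30258) = 0.74351.
True dip = arctan(0.74351) = 36.63°, dipping toward NE (azimuth ≈ 042°).

36.63°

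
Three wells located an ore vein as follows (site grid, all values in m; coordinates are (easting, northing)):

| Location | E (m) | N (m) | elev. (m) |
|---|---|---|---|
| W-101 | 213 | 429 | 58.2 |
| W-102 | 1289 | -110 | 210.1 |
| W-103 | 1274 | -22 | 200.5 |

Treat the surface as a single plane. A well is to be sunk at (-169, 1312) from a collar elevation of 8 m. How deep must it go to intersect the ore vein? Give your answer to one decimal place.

Let the plane be z = a·E + b·N + c.
W-102−W-101: 1076a − 539b = 151.9;  W-103−W-101: 1061a − 451b = 142.3.
Solving gives a = 0.094602, b = −0.092966.
Then c = 58.2 − a·213 − b·429 = 77.93.
At (-169, 1312): z_contact = −15.99 − 121.97 + 77.93 = -60.03 m.
Depth below ground = 8 − (-60.03) = 68.0 m.

68.0 m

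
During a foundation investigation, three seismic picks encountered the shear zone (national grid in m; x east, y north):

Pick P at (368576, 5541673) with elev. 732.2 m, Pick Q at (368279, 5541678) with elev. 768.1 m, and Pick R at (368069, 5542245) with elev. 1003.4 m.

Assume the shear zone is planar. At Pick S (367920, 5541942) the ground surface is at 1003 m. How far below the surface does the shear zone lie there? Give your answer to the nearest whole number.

Let the plane be z = a·x + b·y + c.
Pick Q−Pick P: −297a + 5b = 35.9;  Pick R−Pick P: −507a + 572b = 271.2.
Solving gives a = −0.11460361, b = 0.37254540.
Then c = 732.2 − a·368576 − b·5541673 = −2021552.44.
At (367920, 5541942): z_contact = −42165.0 + 2064625.0 − 2021552.44 = 907.6 m.
Depth below ground = 1003 − 907.6 = 95 m.

95 m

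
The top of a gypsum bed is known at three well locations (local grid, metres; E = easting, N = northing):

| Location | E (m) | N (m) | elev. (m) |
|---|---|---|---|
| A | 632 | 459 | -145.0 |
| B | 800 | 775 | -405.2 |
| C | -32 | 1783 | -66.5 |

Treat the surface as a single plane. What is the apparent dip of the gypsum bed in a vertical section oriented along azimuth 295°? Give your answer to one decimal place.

Let the plane be z = a·E + b·N + c.
B−A: 168a + 316b = −260.2;  C−A: −664a + 1324b = 78.5.
Solving gives a = −0.85438, b = −0.36919.
Unit vector along 295° is (sin 295°, cos 295°) = (-0.9063, 0.4226).
Slope in that direction = a·(-0.9063) + b·(0.4226) = 0.61830.
Apparent dip = arctan|0.61830| = 31.7° (true dip is 42.9°, so apparent ≤ true as expected).

31.7°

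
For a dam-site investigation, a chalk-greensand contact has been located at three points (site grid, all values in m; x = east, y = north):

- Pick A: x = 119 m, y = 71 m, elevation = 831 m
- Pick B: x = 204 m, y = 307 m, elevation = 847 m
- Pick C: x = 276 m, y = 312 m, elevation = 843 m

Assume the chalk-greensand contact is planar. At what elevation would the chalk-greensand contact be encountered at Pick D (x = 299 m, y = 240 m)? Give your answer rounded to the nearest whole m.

Let the plane be z = a·x + b·y + c.
Pick B−Pick A: 85a + 236b = 16;  Pick C−Pick A: 157a + 241b = 12.
Solving gives a = −0.06181, b = 0.09006.
Then c = 831 − a·119 − b·71 = 831.96.
At (299, 240): z = −18.5 + 21.6 + 831.96 = 835.1 m.

835 m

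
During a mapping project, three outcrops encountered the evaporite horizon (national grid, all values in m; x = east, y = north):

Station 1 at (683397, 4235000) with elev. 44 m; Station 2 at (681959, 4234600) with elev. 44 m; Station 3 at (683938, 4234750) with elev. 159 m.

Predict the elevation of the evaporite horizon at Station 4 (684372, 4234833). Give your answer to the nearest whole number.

Two edge vectors: Station 1→Station 2 = (-1438, -400, 0), Station 1→Station 3 = (541, -250, 115).
Normal n = (Station 1→Station 2) × (Station 1→Station 3) = (-46000, 165370, 575900).
So ∂z/∂x = −n_x/n_z = 0.07987498 and ∂z/∂y = −n_y/n_z = −0.28715055.
Intercept c from Station 1: 44 − 54586.32 + 1216082.57 = 1161540.25.
At (684372, 4234833): z = 54664.2 − 1216034.6 + 1161540.25 = 169.8 m.

170 m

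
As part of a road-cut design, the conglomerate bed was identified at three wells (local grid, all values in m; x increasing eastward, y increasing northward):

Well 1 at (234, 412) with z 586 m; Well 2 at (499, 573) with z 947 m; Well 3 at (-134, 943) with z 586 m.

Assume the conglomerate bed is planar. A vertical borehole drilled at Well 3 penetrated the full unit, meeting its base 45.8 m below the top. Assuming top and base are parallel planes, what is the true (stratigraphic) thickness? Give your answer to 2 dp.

Two edge vectors: Well 1→Well 2 = (265, 161, 361), Well 1→Well 3 = (-368, 531, 0).
Normal n = (Well 1→Well 2) × (Well 1→Well 3) = (-191691, -132848, 199963).
So ∂z/∂x = −n_x/n_z = 0.95863 and ∂z/∂y = −n_y/n_z = 0.66436.
|∇z| = √(a²+b²) = 1.16634, so dip δ = arctan(1.16634) = 49.39°.
True thickness = vertical thickness × cos δ = 45.8 × cos 49.39° = 29.81 m.

29.81 m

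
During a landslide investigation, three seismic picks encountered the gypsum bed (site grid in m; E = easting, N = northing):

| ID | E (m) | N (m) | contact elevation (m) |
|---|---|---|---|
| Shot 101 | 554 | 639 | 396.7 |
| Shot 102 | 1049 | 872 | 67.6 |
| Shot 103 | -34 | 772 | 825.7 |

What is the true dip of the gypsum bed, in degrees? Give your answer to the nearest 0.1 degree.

35.6°

Two edge vectors: Shot 101→Shot 102 = (495, 233, -329.1), Shot 101→Shot 103 = (-588, 133, 429).
Normal n = (Shot 101→Shot 102) × (Shot 101→Shot 103) = (143727.3, -18844.2, 202839).
So ∂z/∂E = −n_x/n_z = −0.70858 and ∂z/∂N = −n_y/n_z = 0.09290.
Gradient magnitude |∇z| = √(a² + b²) = √(0.50208 + 0.00863) = 0.71464.
True dip = arctan(0.71464) = 35.6°, dipping toward E (azimuth ≈ 097°).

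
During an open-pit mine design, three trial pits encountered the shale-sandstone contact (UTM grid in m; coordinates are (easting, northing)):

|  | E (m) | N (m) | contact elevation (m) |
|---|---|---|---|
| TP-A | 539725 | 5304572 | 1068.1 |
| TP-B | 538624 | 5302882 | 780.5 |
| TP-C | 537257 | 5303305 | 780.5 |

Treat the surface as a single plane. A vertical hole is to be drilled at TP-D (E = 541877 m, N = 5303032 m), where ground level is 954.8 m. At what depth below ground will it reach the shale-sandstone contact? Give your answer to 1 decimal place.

Two edge vectors: TP-A→TP-B = (-1101, -1690, -287.6), TP-A→TP-C = (-2468, -1267, -287.6).
Normal n = (TP-A→TP-B) × (TP-A→TP-C) = (121654.8, 393149.2, -2775953).
So ∂z/∂E = −n_x/n_z = 0.043824517 and ∂z/∂N = −n_y/n_z = 0.141626749.
Intercept c from TP-A: 1068.1 − 23653.19 − 751269.29 = −773854.38.
At (541877, 5303032): z_contact = 23747.50 + 751051.18 − 773854.38 = 944.31 m.
Depth below ground = 954.8 − 944.31 = 10.5 m.

10.5 m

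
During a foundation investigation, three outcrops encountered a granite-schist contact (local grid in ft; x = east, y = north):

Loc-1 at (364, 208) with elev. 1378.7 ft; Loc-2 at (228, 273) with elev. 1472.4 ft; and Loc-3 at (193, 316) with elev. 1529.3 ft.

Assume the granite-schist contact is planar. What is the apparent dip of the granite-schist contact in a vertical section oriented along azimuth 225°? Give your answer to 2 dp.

Let the plane be z = a·x + b·y + c.
Loc-2−Loc-1: −136a + 65b = 93.7;  Loc-3−Loc-1: −171a + 108b = 150.6.
Solving gives a = −0.09253, b = 1.24794.
Unit vector along 225° is (sin 225°, cos 225°) = (-0.7071, -0.7071).
Slope in that direction = a·(-0.7071) + b·(-0.7071) = −0.81700.
Apparent dip = arctan|0.81700| = 39.25° (true dip is 51.4°, so apparent ≤ true as expected).

39.25°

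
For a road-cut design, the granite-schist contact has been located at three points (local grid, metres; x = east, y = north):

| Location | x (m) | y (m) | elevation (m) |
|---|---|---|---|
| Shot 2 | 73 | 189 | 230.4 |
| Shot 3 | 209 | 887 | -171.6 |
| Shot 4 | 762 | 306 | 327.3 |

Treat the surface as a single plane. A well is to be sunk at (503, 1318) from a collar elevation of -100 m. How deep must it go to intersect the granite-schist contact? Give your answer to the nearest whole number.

268 m

Two edge vectors: Shot 2→Shot 3 = (136, 698, -402), Shot 2→Shot 4 = (689, 117, 96.9).
Normal n = (Shot 2→Shot 3) × (Shot 2→Shot 4) = (114670.2, -290156.4, -465010).
So ∂z/∂x = −n_x/n_z = 0.24660 and ∂z/∂y = −n_y/n_z = −0.62398.
Intercept c from Shot 2: 230.4 − 18.00 + 117.93 = 330.33.
At (503, 1318): z_contact = 124.0 − 822.4 + 330.33 = -368.0 m.
Depth below ground = -100 − (-368.0) = 268 m.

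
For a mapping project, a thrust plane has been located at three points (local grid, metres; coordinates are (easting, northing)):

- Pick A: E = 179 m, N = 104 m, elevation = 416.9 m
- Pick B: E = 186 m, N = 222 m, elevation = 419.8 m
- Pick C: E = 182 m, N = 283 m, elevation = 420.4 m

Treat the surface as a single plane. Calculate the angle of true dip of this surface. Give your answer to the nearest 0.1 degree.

6.8°

Let the plane be z = a·E + b·N + c.
Pick B−Pick A: 7a + 118b = 2.9;  Pick C−Pick A: 3a + 179b = 3.5.
Solving gives a = 0.11802, b = 0.01758.
Gradient magnitude |∇z| = √(a² + b²) = √(0.01393 + 0.00031) = 0.11932.
True dip = arctan(0.11932) = 6.8°, dipping toward W (azimuth ≈ 262°).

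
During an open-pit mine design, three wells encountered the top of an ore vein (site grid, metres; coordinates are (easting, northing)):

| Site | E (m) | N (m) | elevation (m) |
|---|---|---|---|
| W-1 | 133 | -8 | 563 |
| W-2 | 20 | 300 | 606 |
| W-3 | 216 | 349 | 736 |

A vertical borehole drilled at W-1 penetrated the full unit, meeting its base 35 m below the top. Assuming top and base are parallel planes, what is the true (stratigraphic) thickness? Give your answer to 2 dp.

Let the plane be z = a·E + b·N + c.
W-2−W-1: −113a + 308b = 43;  W-3−W-1: 83a + 357b = 173.
Solving gives a = 0.57557, b = 0.35078.
|∇z| = √(a²+b²) = 0.67404, so dip δ = arctan(0.67404) = 33.98°.
True thickness = vertical thickness × cos δ = 35 × cos 33.98° = 29.02 m.

29.02 m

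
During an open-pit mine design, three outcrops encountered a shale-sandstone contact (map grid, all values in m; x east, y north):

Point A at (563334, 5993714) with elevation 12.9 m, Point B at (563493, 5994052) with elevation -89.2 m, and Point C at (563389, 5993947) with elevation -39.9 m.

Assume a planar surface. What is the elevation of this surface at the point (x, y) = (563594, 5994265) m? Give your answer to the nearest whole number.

Let the plane be z = a·x + b·y + c.
Point B−Point A: 159a + 338b = −102.1;  Point C−Point A: 55a + 233b = −52.8.
Solving gives a = −0.32198624, b = −0.15060411.
Then c = 12.9 − a·563334 − b·5993714 = 1084076.64.
At (563594, 5994265): z = −181469.5 − 902760.9 + 1084076.64 = -153.8 m.

-154 m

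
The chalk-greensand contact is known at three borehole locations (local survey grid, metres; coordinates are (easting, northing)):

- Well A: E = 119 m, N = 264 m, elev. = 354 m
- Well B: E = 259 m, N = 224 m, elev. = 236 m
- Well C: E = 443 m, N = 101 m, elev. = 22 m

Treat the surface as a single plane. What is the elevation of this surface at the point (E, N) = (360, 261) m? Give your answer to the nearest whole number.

Let the plane be z = a·E + b·N + c.
Well B−Well A: 140a − 40b = −118;  Well C−Well A: 324a − 163b = −332.
Solving gives a = −0.60385, b = 0.83651.
Then c = 354 − a·119 − b·264 = 205.02.
At (360, 261): z = −217.4 + 218.3 + 205.02 = 206.0 m.

206 m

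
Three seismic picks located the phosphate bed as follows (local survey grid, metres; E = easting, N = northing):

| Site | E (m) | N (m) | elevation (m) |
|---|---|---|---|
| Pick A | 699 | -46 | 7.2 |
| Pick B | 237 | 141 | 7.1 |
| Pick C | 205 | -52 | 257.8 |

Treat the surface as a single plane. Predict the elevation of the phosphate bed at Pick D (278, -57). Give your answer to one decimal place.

Two edge vectors: Pick A→Pick B = (-462, 187, -0.1), Pick A→Pick C = (-494, -6, 250.6).
Normal n = (Pick A→Pick B) × (Pick A→Pick C) = (46861.6, 115826.6, 95150).
So ∂z/∂E = −n_x/n_z = −0.49250 and ∂z/∂N = −n_y/n_z = −1.21731.
Intercept c from Pick A: 7.2 + 344.26 − 56.00 = 295.46.
At (278, -57): z = −136.9 + 69.4 + 295.46 = 227.9 m.

227.9 m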